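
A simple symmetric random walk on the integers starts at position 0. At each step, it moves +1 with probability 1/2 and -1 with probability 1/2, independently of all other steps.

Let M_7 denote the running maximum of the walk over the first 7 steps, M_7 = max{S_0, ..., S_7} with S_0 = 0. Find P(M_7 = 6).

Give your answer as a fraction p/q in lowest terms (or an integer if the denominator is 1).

Let M_7 = max(S_0,...,S_7). Use the reflection principle: for j ≥ 1, #{paths with M_7 ≥ j} = #{S_7 ≥ j} + #{S_7 ≥ j+1}.
By reflection, #{M_7 ≥ 6} = #{S_7 ≥ 6} + #{S_7 ≥ 7} = 1 + 1 = 2.
#{M_7 ≥ 7} = #{S_7 ≥ 7} + #{S_7 ≥ 8} = 1 + 0 = 1.
#{M_7 = 6} = 2 - 1 = 1.
P(M_7 = 6) = 1/128 = 1/128

Answer: 1/128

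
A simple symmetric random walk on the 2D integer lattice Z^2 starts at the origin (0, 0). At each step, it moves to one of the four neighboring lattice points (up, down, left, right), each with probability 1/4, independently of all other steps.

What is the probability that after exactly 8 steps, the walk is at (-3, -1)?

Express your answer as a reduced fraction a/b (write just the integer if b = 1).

Answer: 49/2048

Derivation:
Let h be the number of horizontal steps (so 8-h are vertical). To end at (-3,-1) need (h-3)/2 right-steps and ((8-h)-1)/2 up-steps.
Sum over h with 3 ≤ h ≤ 7, h ≡ 1 (mod 2), 8-h ≡ 1 (mod 2):
h=3: C(8,3)·C(3,0)·C(5,2) = 56·1·10 = 560
h=5: C(8,5)·C(5,1)·C(3,1) = 56·5·3 = 840
h=7: C(8,7)·C(7,2)·C(1,0) = 8·21·1 = 168
Total favorable: 1568
Total paths: 4^8 = 65536
P = 1568/65536 = 49/2048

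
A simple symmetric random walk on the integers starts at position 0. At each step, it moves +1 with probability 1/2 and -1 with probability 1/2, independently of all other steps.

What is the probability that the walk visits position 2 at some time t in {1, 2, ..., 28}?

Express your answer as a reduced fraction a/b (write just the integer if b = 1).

Answer: 23859587/33554432

Derivation:
Count via complement. Let g(t,s) = #length-t paths at position s with S_1..S_t all ≠ 2.
g(t,s) = g(t-1,s-1) + g(t-1,s+1) for s ≠ 2; g(t,2) = 0.
t=0: g(0,0)=1
t=1: g(1,-1)=1 g(1,1)=1
t=2: g(2,-2)=1 g(2,0)=2
t=3: g(3,-3)=1 g(3,-1)=3 g(3,1)=2
t=4: g(4,-4)=1 g(4,-2)=4 g(4,0)=5
t=5: g(5,-5)=1 g(5,-3)=5 g(5,-1)=9 g(5,1)=5
t=6: g(6,-6)=1 g(6,-4)=6 g(6,-2)=14 g(6,0)=14
t=7: g(7,-7)=1 g(7,-5)=7 g(7,-3)=20 g(7,-1)=28 g(7,1)=14
t=8: g(8,-8)=1 g(8,-6)=8 g(8,-4)=27 g(8,-2)=48 g(8,0)=42
t=9: g(9,-9)=1 g(9,-7)=9 g(9,-5)=35 g(9,-3)=75 g(9,-1)=90 g(9,1)=42
t=10: g(10,-10)=1 g(10,-8)=10 g(10,-6)=44 g(10,-4)=110 g(10,-2)=165 g(10,0)=132
t=11: g(11,-11)=1 g(11,-9)=11 g(11,-7)=54 g(11,-5)=154 g(11,-3)=275 g(11,-1)=297 g(11,1)=132
t=12: g(12,-12)=1 g(12,-10)=12 g(12,-8)=65 g(12,-6)=208 g(12,-4)=429 g(12,-2)=572 g(12,0)=429
t=13: g(13,-13)=1 g(13,-11)=13 g(13,-9)=77 g(13,-7)=273 g(13,-5)=637 g(13,-3)=1001 g(13,-1)=1001 g(13,1)=429
t=14: g(14,-14)=1 g(14,-12)=14 g(14,-10)=90 g(14,-8)=350 g(14,-6)=910 g(14,-4)=1638 g(14,-2)=2002 g(14,0)=1430
t=15: g(15,-15)=1 g(15,-13)=15 g(15,-11)=104 g(15,-9)=440 g(15,-7)=1260 g(15,-5)=2548 g(15,-3)=3640 g(15,-1)=3432 g(15,1)=1430
t=16: g(16,-16)=1 g(16,-14)=16 g(16,-12)=119 g(16,-10)=544 g(16,-8)=1700 g(16,-6)=3808 g(16,-4)=6188 g(16,-2)=7072 g(16,0)=4862
t=17: g(17,-17)=1 g(17,-15)=17 g(17,-13)=135 g(17,-11)=663 g(17,-9)=2244 g(17,-7)=5508 g(17,-5)=9996 g(17,-3)=13260 g(17,-1)=11934 g(17,1)=4862
t=18: g(18,-18)=1 g(18,-16)=18 g(18,-14)=152 g(18,-12)=798 g(18,-10)=2907 g(18,-8)=7752 g(18,-6)=15504 g(18,-4)=23256 g(18,-2)=25194 g(18,0)=16796
t=19: g(19,-19)=1 g(19,-17)=19 g(19,-15)=170 g(19,-13)=950 g(19,-11)=3705 g(19,-9)=10659 g(19,-7)=23256 g(19,-5)=38760 g(19,-3)=48450 g(19,-1)=41990 g(19,1)=16796
t=20: g(20,-20)=1 g(20,-18)=20 g(20,-16)=189 g(20,-14)=1120 g(20,-12)=4655 g(20,-10)=14364 g(20,-8)=33915 g(20,-6)=62016 g(20,-4)=87210 g(20,-2)=90440 g(20,0)=58786
t=21: g(21,-21)=1 g(21,-19)=21 g(21,-17)=209 g(21,-15)=1309 g(21,-13)=5775 g(21,-11)=19019 g(21,-9)=48279 g(21,-7)=95931 g(21,-5)=149226 g(21,-3)=177650 g(21,-1)=149226 g(21,1)=58786
t=22: g(22,-22)=1 g(22,-20)=22 g(22,-18)=230 g(22,-16)=1518 g(22,-14)=7084 g(22,-12)=24794 g(22,-10)=67298 g(22,-8)=144210 g(22,-6)=245157 g(22,-4)=326876 g(22,-2)=326876 g(22,0)=208012
t=23: g(23,-23)=1 g(23,-21)=23 g(23,-19)=252 g(23,-17)=1748 g(23,-15)=8602 g(23,-13)=31878 g(23,-11)=92092 g(23,-9)=211508 g(23,-7)=389367 g(23,-5)=572033 g(23,-3)=653752 g(23,-1)=534888 g(23,1)=208012
t=24: g(24,-24)=1 g(24,-22)=24 g(24,-20)=275 g(24,-18)=2000 g(24,-16)=10350 g(24,-14)=40480 g(24,-12)=123970 g(24,-10)=303600 g(24,-8)=600875 g(24,-6)=961400 g(24,-4)=1225785 g(24,-2)=1188640 g(24,0)=742900
t=25: g(25,-25)=1 g(25,-23)=25 g(25,-21)=299 g(25,-19)=2275 g(25,-17)=12350 g(25,-15)=50830 g(25,-13)=164450 g(25,-11)=427570 g(25,-9)=904475 g(25,-7)=1562275 g(25,-5)=2187185 g(25,-3)=2414425 g(25,-1)=1931540 g(25,1)=742900
t=26: g(26,-26)=1 g(26,-24)=26 g(26,-22)=324 g(26,-20)=2574 g(26,-18)=14625 g(26,-16)=63180 g(26,-14)=215280 g(26,-12)=592020 g(26,-10)=1332045 g(26,-8)=2466750 g(26,-6)=3749460 g(26,-4)=4601610 g(26,-2)=4345965 g(26,0)=2674440
t=27: g(27,-27)=1 g(27,-25)=27 g(27,-23)=350 g(27,-21)=2898 g(27,-19)=17199 g(27,-17)=77805 g(27,-15)=278460 g(27,-13)=807300 g(27,-11)=1924065 g(27,-9)=3798795 g(27,-7)=6216210 g(27,-5)=8351070 g(27,-3)=8947575 g(27,-1)=7020405 g(27,1)=2674440
t=28: g(28,-28)=1 g(28,-26)=28 g(28,-24)=377 g(28,-22)=3248 g(28,-20)=20097 g(28,-18)=95004 g(28,-16)=356265 g(28,-14)=1085760 g(28,-12)=2731365 g(28,-10)=5722860 g(28,-8)=10015005 g(28,-6)=14567280 g(28,-4)=17298645 g(28,-2)=15967980 g(28,0)=9694845
Paths never hitting 2: Σ_s g(28,s) = 77558760
Paths hitting 2: 2^28 - 77558760 = 190876696
P = 190876696/268435456 = 23859587/33554432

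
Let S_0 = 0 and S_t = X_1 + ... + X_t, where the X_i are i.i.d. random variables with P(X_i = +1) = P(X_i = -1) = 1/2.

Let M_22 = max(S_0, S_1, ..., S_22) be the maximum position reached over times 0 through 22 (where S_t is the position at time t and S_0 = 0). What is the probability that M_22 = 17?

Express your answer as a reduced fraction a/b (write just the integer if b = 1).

Let M_22 = max(S_0,...,S_22). Use the reflection principle: for j ≥ 1, #{paths with M_22 ≥ j} = #{S_22 ≥ j} + #{S_22 ≥ j+1}.
By reflection, #{M_22 ≥ 17} = #{S_22 ≥ 17} + #{S_22 ≥ 18} = 254 + 254 = 508.
#{M_22 ≥ 18} = #{S_22 ≥ 18} + #{S_22 ≥ 19} = 254 + 23 = 277.
#{M_22 = 17} = 508 - 277 = 231.
P(M_22 = 17) = 231/4194304 = 231/4194304

Answer: 231/4194304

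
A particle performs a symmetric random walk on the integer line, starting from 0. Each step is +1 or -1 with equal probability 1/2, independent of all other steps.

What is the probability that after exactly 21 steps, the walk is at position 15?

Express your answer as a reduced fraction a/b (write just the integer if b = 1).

To reach position 15 after 21 steps: need 18 steps of +1 and 3 of -1.
Favorable paths: C(21,18) = 1330
Total paths: 2^21 = 2097152
P = 1330/2097152 = 665/1048576

Answer: 665/1048576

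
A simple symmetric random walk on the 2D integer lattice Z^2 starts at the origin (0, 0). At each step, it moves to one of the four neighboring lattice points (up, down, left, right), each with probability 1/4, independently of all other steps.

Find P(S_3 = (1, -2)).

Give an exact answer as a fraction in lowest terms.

Answer: 3/64

Derivation:
Let h be the number of horizontal steps (so 3-h are vertical). To end at (1,-2) need (h+1)/2 right-steps and ((3-h)-2)/2 up-steps.
Sum over h with 1 ≤ h ≤ 1, h ≡ 1 (mod 2), 3-h ≡ 0 (mod 2):
h=1: C(3,1)·C(1,1)·C(2,0) = 3·1·1 = 3
Total favorable: 3
Total paths: 4^3 = 64
P = 3/64 = 3/64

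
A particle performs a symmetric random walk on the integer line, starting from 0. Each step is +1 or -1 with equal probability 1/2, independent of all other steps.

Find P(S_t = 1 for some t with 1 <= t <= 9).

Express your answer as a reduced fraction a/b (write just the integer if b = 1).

Answer: 193/256

Derivation:
Count via complement. Let g(t,s) = #length-t paths at position s with S_1..S_t all ≠ 1.
g(t,s) = g(t-1,s-1) + g(t-1,s+1) for s ≠ 1; g(t,1) = 0.
t=0: g(0,0)=1
t=1: g(1,-1)=1
t=2: g(2,-2)=1 g(2,0)=1
t=3: g(3,-3)=1 g(3,-1)=2
t=4: g(4,-4)=1 g(4,-2)=3 g(4,0)=2
t=5: g(5,-5)=1 g(5,-3)=4 g(5,-1)=5
t=6: g(6,-6)=1 g(6,-4)=5 g(6,-2)=9 g(6,0)=5
t=7: g(7,-7)=1 g(7,-5)=6 g(7,-3)=14 g(7,-1)=14
t=8: g(8,-8)=1 g(8,-6)=7 g(8,-4)=20 g(8,-2)=28 g(8,0)=14
t=9: g(9,-9)=1 g(9,-7)=8 g(9,-5)=27 g(9,-3)=48 g(9,-1)=42
Paths never hitting 1: Σ_s g(9,s) = 126
Paths hitting 1: 2^9 - 126 = 386
P = 386/512 = 193/256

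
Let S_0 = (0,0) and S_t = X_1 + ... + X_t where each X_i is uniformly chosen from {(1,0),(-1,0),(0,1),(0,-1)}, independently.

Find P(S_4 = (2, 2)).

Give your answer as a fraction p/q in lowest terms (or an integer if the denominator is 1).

Answer: 3/128

Derivation:
Let h be the number of horizontal steps (so 4-h are vertical). To end at (2,2) need (h+2)/2 right-steps and ((4-h)+2)/2 up-steps.
Sum over h with 2 ≤ h ≤ 2, h ≡ 0 (mod 2), 4-h ≡ 0 (mod 2):
h=2: C(4,2)·C(2,2)·C(2,2) = 6·1·1 = 6
Total favorable: 6
Total paths: 4^4 = 256
P = 6/256 = 3/128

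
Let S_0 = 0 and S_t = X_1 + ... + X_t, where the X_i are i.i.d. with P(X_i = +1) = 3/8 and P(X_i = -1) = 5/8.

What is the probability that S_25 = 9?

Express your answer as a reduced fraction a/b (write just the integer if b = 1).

To reach position 9 after 25 steps: need 17 steps of +1 and 8 steps of -1.
Number of such sequences: C(25,17) = 1081575
Each has probability (3/8)^17 · (5/8)^8 = 50445376171875/37778931862957161709568
P = 1081575 · 50445376171875/37778931862957161709568 = 54560457733095703125/37778931862957161709568

Answer: 54560457733095703125/37778931862957161709568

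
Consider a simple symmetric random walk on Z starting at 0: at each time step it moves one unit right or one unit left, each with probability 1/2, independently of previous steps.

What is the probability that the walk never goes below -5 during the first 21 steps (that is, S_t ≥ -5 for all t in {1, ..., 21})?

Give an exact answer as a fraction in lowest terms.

Let f(t,s) = #length-t paths at position s with S_1..S_t all ≥ -5.
f(t,s) = f(t-1,s-1) + f(t-1,s+1) for s ≥ -5; f(t,s) = 0 for s < -5.
t=0: f(0,0)=1
t=1: f(1,-1)=1 f(1,1)=1
t=2: f(2,-2)=1 f(2,0)=2 f(2,2)=1
t=3: f(3,-3)=1 f(3,-1)=3 f(3,1)=3 f(3,3)=1
t=4: f(4,-4)=1 f(4,-2)=4 f(4,0)=6 f(4,2)=4 f(4,4)=1
t=5: f(5,-5)=1 f(5,-3)=5 f(5,-1)=10 f(5,1)=10 f(5,3)=5 f(5,5)=1
t=6: f(6,-4)=6 f(6,-2)=15 f(6,0)=20 f(6,2)=15 f(6,4)=6 f(6,6)=1
t=7: f(7,-5)=6 f(7,-3)=21 f(7,-1)=35 f(7,1)=35 f(7,3)=21 f(7,5)=7 f(7,7)=1
t=8: f(8,-4)=27 f(8,-2)=56 f(8,0)=70 f(8,2)=56 f(8,4)=28 f(8,6)=8 f(8,8)=1
t=9: f(9,-5)=27 f(9,-3)=83 f(9,-1)=126 f(9,1)=126 f(9,3)=84 f(9,5)=36 f(9,7)=9 f(9,9)=1
t=10: f(10,-4)=110 f(10,-2)=209 f(10,0)=252 f(10,2)=210 f(10,4)=120 f(10,6)=45 f(10,8)=10 f(10,10)=1
t=11: f(11,-5)=110 f(11,-3)=319 f(11,-1)=461 f(11,1)=462 f(11,3)=330 f(11,5)=165 f(11,7)=55 f(11,9)=11 f(11,11)=1
t=12: f(12,-4)=429 f(12,-2)=780 f(12,0)=923 f(12,2)=792 f(12,4)=495 f(12,6)=220 f(12,8)=66 f(12,10)=12 f(12,12)=1
t=13: f(13,-5)=429 f(13,-3)=1209 f(13,-1)=1703 f(13,1)=1715 f(13,3)=1287 f(13,5)=715 f(13,7)=286 f(13,9)=78 f(13,11)=13 f(13,13)=1
t=14: f(14,-4)=1638 f(14,-2)=2912 f(14,0)=3418 f(14,2)=3002 f(14,4)=2002 f(14,6)=1001 f(14,8)=364 f(14,10)=91 f(14,12)=14 f(14,14)=1
t=15: f(15,-5)=1638 f(15,-3)=4550 f(15,-1)=6330 f(15,1)=6420 f(15,3)=5004 f(15,5)=3003 f(15,7)=1365 f(15,9)=455 f(15,11)=105 f(15,13)=15 f(15,15)=1
t=16: f(16,-4)=6188 f(16,-2)=10880 f(16,0)=12750 f(16,2)=11424 f(16,4)=8007 f(16,6)=4368 f(16,8)=1820 f(16,10)=560 f(16,12)=120 f(16,14)=16 f(16,16)=1
t=17: f(17,-5)=6188 f(17,-3)=17068 f(17,-1)=23630 f(17,1)=24174 f(17,3)=19431 f(17,5)=12375 f(17,7)=6188 f(17,9)=2380 f(17,11)=680 f(17,13)=136 f(17,15)=17 f(17,17)=1
t=18: f(18,-4)=23256 f(18,-2)=40698 f(18,0)=47804 f(18,2)=43605 f(18,4)=31806 f(18,6)=18563 f(18,8)=8568 f(18,10)=3060 f(18,12)=816 f(18,14)=153 f(18,16)=18 f(18,18)=1
t=19: f(19,-5)=23256 f(19,-3)=63954 f(19,-1)=88502 f(19,1)=91409 f(19,3)=75411 f(19,5)=50369 f(19,7)=27131 f(19,9)=11628 f(19,11)=3876 f(19,13)=969 f(19,15)=171 f(19,17)=19 f(19,19)=1
t=20: f(20,-4)=87210 f(20,-2)=152456 f(20,0)=179911 f(20,2)=166820 f(20,4)=125780 f(20,6)=77500 f(20,8)=38759 f(20,10)=15504 f(20,12)=4845 f(20,14)=1140 f(20,16)=190 f(20,18)=20 f(20,20)=1
t=21: f(21,-5)=87210 f(21,-3)=239666 f(21,-1)=332367 f(21,1)=346731 f(21,3)=292600 f(21,5)=203280 f(21,7)=116259 f(21,9)=54263 f(21,11)=20349 f(21,13)=5985 f(21,15)=1330 f(21,17)=210 f(21,19)=21 f(21,21)=1
Σ_s f(21,s) = 1700272
P = 1700272/2097152 = 106267/131072

Answer: 106267/131072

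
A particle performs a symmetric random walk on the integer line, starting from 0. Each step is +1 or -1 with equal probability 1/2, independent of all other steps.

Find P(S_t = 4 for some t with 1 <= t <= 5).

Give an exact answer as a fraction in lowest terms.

Count via complement. Let g(t,s) = #length-t paths at position s with S_1..S_t all ≠ 4.
g(t,s) = g(t-1,s-1) + g(t-1,s+1) for s ≠ 4; g(t,4) = 0.
t=0: g(0,0)=1
t=1: g(1,-1)=1 g(1,1)=1
t=2: g(2,-2)=1 g(2,0)=2 g(2,2)=1
t=3: g(3,-3)=1 g(3,-1)=3 g(3,1)=3 g(3,3)=1
t=4: g(4,-4)=1 g(4,-2)=4 g(4,0)=6 g(4,2)=4
t=5: g(5,-5)=1 g(5,-3)=5 g(5,-1)=10 g(5,1)=10 g(5,3)=4
Paths never hitting 4: Σ_s g(5,s) = 30
Paths hitting 4: 2^5 - 30 = 2
P = 2/32 = 1/16

Answer: 1/16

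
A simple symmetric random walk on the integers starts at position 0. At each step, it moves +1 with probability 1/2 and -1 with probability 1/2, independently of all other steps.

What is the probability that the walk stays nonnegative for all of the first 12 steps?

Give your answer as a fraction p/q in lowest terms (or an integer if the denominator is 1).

Let f(t,s) = #length-t paths at position s with S_1..S_t all ≥ 0.
f(t,s) = f(t-1,s-1) + f(t-1,s+1) for s ≥ 0; f(t,s) = 0 for s < 0.
t=0: f(0,0)=1
t=1: f(1,1)=1
t=2: f(2,0)=1 f(2,2)=1
t=3: f(3,1)=2 f(3,3)=1
t=4: f(4,0)=2 f(4,2)=3 f(4,4)=1
t=5: f(5,1)=5 f(5,3)=4 f(5,5)=1
t=6: f(6,0)=5 f(6,2)=9 f(6,4)=5 f(6,6)=1
t=7: f(7,1)=14 f(7,3)=14 f(7,5)=6 f(7,7)=1
t=8: f(8,0)=14 f(8,2)=28 f(8,4)=20 f(8,6)=7 f(8,8)=1
t=9: f(9,1)=42 f(9,3)=48 f(9,5)=27 f(9,7)=8 f(9,9)=1
t=10: f(10,0)=42 f(10,2)=90 f(10,4)=75 f(10,6)=35 f(10,8)=9 f(10,10)=1
t=11: f(11,1)=132 f(11,3)=165 f(11,5)=110 f(11,7)=44 f(11,9)=10 f(11,11)=1
t=12: f(12,0)=132 f(12,2)=297 f(12,4)=275 f(12,6)=154 f(12,8)=54 f(12,10)=11 f(12,12)=1
Σ_s f(12,s) = 924
P = 924/4096 = 231/1024

Answer: 231/1024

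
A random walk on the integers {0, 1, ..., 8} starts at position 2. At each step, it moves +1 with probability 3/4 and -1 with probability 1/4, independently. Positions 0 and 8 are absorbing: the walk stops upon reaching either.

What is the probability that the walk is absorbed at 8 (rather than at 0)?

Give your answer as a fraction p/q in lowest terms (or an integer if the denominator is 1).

Answer: 729/820

Derivation:
Biased walk: p = 3/4, q = 1/4, r = q/p = 1/3
Gambler's ruin: P(hit 8 before 0 | start at 2) = (1 - r^a)/(1 - r^N)
r^2 = 1/9; r^8 = 1/6561
P = (1 - 1/9) / (1 - 1/6561) = 8/9 / 6560/6561 = 729/820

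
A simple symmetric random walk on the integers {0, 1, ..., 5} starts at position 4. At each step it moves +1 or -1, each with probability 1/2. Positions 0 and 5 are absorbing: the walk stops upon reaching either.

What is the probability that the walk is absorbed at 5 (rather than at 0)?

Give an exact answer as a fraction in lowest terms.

Symmetric walk (p = 1/2): the harmonic-function argument gives P(hit 5 before 0 | start at 4) = a/N.
P = 4/5 = 4/5

Answer: 4/5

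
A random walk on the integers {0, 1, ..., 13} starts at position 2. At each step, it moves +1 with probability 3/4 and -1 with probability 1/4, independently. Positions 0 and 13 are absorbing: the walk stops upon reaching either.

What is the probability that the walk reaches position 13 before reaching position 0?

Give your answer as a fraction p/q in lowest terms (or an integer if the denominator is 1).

Biased walk: p = 3/4, q = 1/4, r = q/p = 1/3
Gambler's ruin: P(hit 13 before 0 | start at 2) = (1 - r^a)/(1 - r^N)
r^2 = 1/9; r^13 = 1/1594323
P = (1 - 1/9) / (1 - 1/1594323) = 8/9 / 1594322/1594323 = 708588/797161

Answer: 708588/797161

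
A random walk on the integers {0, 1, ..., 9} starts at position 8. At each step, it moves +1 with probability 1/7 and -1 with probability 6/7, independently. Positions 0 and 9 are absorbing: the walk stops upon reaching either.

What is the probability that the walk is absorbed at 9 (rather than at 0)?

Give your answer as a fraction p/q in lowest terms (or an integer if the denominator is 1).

Answer: 335923/2015539

Derivation:
Biased walk: p = 1/7, q = 6/7, r = q/p = 6
Gambler's ruin: P(hit 9 before 0 | start at 8) = (1 - r^a)/(1 - r^N)
r^8 = 1679616; r^9 = 10077696
P = (1 - 1679616) / (1 - 10077696) = -1679615 / -10077695 = 335923/2015539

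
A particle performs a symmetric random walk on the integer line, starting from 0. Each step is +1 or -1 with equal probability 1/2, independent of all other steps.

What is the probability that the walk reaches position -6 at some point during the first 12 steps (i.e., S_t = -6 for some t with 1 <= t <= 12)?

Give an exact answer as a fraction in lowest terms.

Count via complement. Let g(t,s) = #length-t paths at position s with S_1..S_t all ≠ -6.
g(t,s) = g(t-1,s-1) + g(t-1,s+1) for s ≠ -6; g(t,-6) = 0.
t=0: g(0,0)=1
t=1: g(1,-1)=1 g(1,1)=1
t=2: g(2,-2)=1 g(2,0)=2 g(2,2)=1
t=3: g(3,-3)=1 g(3,-1)=3 g(3,1)=3 g(3,3)=1
t=4: g(4,-4)=1 g(4,-2)=4 g(4,0)=6 g(4,2)=4 g(4,4)=1
t=5: g(5,-5)=1 g(5,-3)=5 g(5,-1)=10 g(5,1)=10 g(5,3)=5 g(5,5)=1
t=6: g(6,-4)=6 g(6,-2)=15 g(6,0)=20 g(6,2)=15 g(6,4)=6 g(6,6)=1
t=7: g(7,-5)=6 g(7,-3)=21 g(7,-1)=35 g(7,1)=35 g(7,3)=21 g(7,5)=7 g(7,7)=1
t=8: g(8,-4)=27 g(8,-2)=56 g(8,0)=70 g(8,2)=56 g(8,4)=28 g(8,6)=8 g(8,8)=1
t=9: g(9,-5)=27 g(9,-3)=83 g(9,-1)=126 g(9,1)=126 g(9,3)=84 g(9,5)=36 g(9,7)=9 g(9,9)=1
t=10: g(10,-4)=110 g(10,-2)=209 g(10,0)=252 g(10,2)=210 g(10,4)=120 g(10,6)=45 g(10,8)=10 g(10,10)=1
t=11: g(11,-5)=110 g(11,-3)=319 g(11,-1)=461 g(11,1)=462 g(11,3)=330 g(11,5)=165 g(11,7)=55 g(11,9)=11 g(11,11)=1
t=12: g(12,-4)=429 g(12,-2)=780 g(12,0)=923 g(12,2)=792 g(12,4)=495 g(12,6)=220 g(12,8)=66 g(12,10)=12 g(12,12)=1
Paths never hitting -6: Σ_s g(12,s) = 3718
Paths hitting -6: 2^12 - 3718 = 378
P = 378/4096 = 189/2048

Answer: 189/2048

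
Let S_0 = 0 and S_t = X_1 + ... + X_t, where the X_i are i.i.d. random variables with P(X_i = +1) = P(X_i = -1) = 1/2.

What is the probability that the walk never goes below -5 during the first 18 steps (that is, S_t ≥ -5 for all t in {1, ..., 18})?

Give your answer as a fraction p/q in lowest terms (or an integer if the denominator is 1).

Let f(t,s) = #length-t paths at position s with S_1..S_t all ≥ -5.
f(t,s) = f(t-1,s-1) + f(t-1,s+1) for s ≥ -5; f(t,s) = 0 for s < -5.
t=0: f(0,0)=1
t=1: f(1,-1)=1 f(1,1)=1
t=2: f(2,-2)=1 f(2,0)=2 f(2,2)=1
t=3: f(3,-3)=1 f(3,-1)=3 f(3,1)=3 f(3,3)=1
t=4: f(4,-4)=1 f(4,-2)=4 f(4,0)=6 f(4,2)=4 f(4,4)=1
t=5: f(5,-5)=1 f(5,-3)=5 f(5,-1)=10 f(5,1)=10 f(5,3)=5 f(5,5)=1
t=6: f(6,-4)=6 f(6,-2)=15 f(6,0)=20 f(6,2)=15 f(6,4)=6 f(6,6)=1
t=7: f(7,-5)=6 f(7,-3)=21 f(7,-1)=35 f(7,1)=35 f(7,3)=21 f(7,5)=7 f(7,7)=1
t=8: f(8,-4)=27 f(8,-2)=56 f(8,0)=70 f(8,2)=56 f(8,4)=28 f(8,6)=8 f(8,8)=1
t=9: f(9,-5)=27 f(9,-3)=83 f(9,-1)=126 f(9,1)=126 f(9,3)=84 f(9,5)=36 f(9,7)=9 f(9,9)=1
t=10: f(10,-4)=110 f(10,-2)=209 f(10,0)=252 f(10,2)=210 f(10,4)=120 f(10,6)=45 f(10,8)=10 f(10,10)=1
t=11: f(11,-5)=110 f(11,-3)=319 f(11,-1)=461 f(11,1)=462 f(11,3)=330 f(11,5)=165 f(11,7)=55 f(11,9)=11 f(11,11)=1
t=12: f(12,-4)=429 f(12,-2)=780 f(12,0)=923 f(12,2)=792 f(12,4)=495 f(12,6)=220 f(12,8)=66 f(12,10)=12 f(12,12)=1
t=13: f(13,-5)=429 f(13,-3)=1209 f(13,-1)=1703 f(13,1)=1715 f(13,3)=1287 f(13,5)=715 f(13,7)=286 f(13,9)=78 f(13,11)=13 f(13,13)=1
t=14: f(14,-4)=1638 f(14,-2)=2912 f(14,0)=3418 f(14,2)=3002 f(14,4)=2002 f(14,6)=1001 f(14,8)=364 f(14,10)=91 f(14,12)=14 f(14,14)=1
t=15: f(15,-5)=1638 f(15,-3)=4550 f(15,-1)=6330 f(15,1)=6420 f(15,3)=5004 f(15,5)=3003 f(15,7)=1365 f(15,9)=455 f(15,11)=105 f(15,13)=15 f(15,15)=1
t=16: f(16,-4)=6188 f(16,-2)=10880 f(16,0)=12750 f(16,2)=11424 f(16,4)=8007 f(16,6)=4368 f(16,8)=1820 f(16,10)=560 f(16,12)=120 f(16,14)=16 f(16,16)=1
t=17: f(17,-5)=6188 f(17,-3)=17068 f(17,-1)=23630 f(17,1)=24174 f(17,3)=19431 f(17,5)=12375 f(17,7)=6188 f(17,9)=2380 f(17,11)=680 f(17,13)=136 f(17,15)=17 f(17,17)=1
t=18: f(18,-4)=23256 f(18,-2)=40698 f(18,0)=47804 f(18,2)=43605 f(18,4)=31806 f(18,6)=18563 f(18,8)=8568 f(18,10)=3060 f(18,12)=816 f(18,14)=153 f(18,16)=18 f(18,18)=1
Σ_s f(18,s) = 218348
P = 218348/262144 = 54587/65536

Answer: 54587/65536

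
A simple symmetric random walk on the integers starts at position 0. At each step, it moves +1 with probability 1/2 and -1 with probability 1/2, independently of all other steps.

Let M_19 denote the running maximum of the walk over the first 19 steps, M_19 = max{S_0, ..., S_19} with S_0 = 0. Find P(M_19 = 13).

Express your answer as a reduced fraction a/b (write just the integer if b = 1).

Answer: 969/524288

Derivation:
Let M_19 = max(S_0,...,S_19). Use the reflection principle: for j ≥ 1, #{paths with M_19 ≥ j} = #{S_19 ≥ j} + #{S_19 ≥ j+1}.
By reflection, #{M_19 ≥ 13} = #{S_19 ≥ 13} + #{S_19 ≥ 14} = 1160 + 191 = 1351.
#{M_19 ≥ 14} = #{S_19 ≥ 14} + #{S_19 ≥ 15} = 191 + 191 = 382.
#{M_19 = 13} = 1351 - 382 = 969.
P(M_19 = 13) = 969/524288 = 969/524288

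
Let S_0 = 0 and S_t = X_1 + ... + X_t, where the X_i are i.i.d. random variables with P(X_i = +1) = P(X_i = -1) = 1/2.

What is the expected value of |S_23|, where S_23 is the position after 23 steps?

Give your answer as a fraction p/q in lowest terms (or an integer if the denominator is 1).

Answer: 2028117/524288

Derivation:
S_23 takes values m ≡ 1 (mod 2) with |m| ≤ 23; P(S_23=m) = C(23,(23+m)/2)/2^23.
Total paths: 2^23 = 8388608
Distribution: P(S=-23)=1/8388608, P(S=-21)=23/8388608, P(S=-19)=253/8388608, P(S=-17)=1771/8388608, P(S=-15)=8855/8388608, P(S=-13)=33649/8388608, P(S=-11)=100947/8388608, P(S=-9)=245157/8388608, P(S=-7)=490314/8388608, P(S=-5)=817190/8388608, P(S=-3)=1144066/8388608, P(S=-1)=1352078/8388608, P(S=1)=1352078/8388608, P(S=3)=1144066/8388608, P(S=5)=817190/8388608, P(S=7)=490314/8388608, P(S=9)=245157/8388608, P(S=11)=100947/8388608, P(S=13)=33649/8388608, P(S=15)=8855/8388608, P(S=17)=1771/8388608, P(S=19)=253/8388608, P(S=21)=23/8388608, P(S=23)=1/8388608
E[|S_23|] = Σ_m |m|·P(S_23=m) = 32449872/8388608 = 2028117/524288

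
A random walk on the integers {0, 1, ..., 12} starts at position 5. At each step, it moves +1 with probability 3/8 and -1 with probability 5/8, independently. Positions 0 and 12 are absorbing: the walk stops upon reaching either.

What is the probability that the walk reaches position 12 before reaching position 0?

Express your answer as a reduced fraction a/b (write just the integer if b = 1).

Biased walk: p = 3/8, q = 5/8, r = q/p = 5/3
Gambler's ruin: P(hit 12 before 0 | start at 5) = (1 - r^a)/(1 - r^N)
r^5 = 3125/243; r^12 = 244140625/531441
P = (1 - 3125/243) / (1 - 244140625/531441) = -2882/243 / -243609184/531441 = 3151467/121804592

Answer: 3151467/121804592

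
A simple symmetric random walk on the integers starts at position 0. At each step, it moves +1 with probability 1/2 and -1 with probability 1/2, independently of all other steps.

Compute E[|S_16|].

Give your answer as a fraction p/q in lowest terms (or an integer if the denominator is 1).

Answer: 6435/2048

Derivation:
S_16 takes values m ≡ 0 (mod 2) with |m| ≤ 16; P(S_16=m) = C(16,(16+m)/2)/2^16.
Total paths: 2^16 = 65536
Distribution: P(S=-16)=1/65536, P(S=-14)=16/65536, P(S=-12)=120/65536, P(S=-10)=560/65536, P(S=-8)=1820/65536, P(S=-6)=4368/65536, P(S=-4)=8008/65536, P(S=-2)=11440/65536, P(S=0)=12870/65536, P(S=2)=11440/65536, P(S=4)=8008/65536, P(S=6)=4368/65536, P(S=8)=1820/65536, P(S=10)=560/65536, P(S=12)=120/65536, P(S=14)=16/65536, P(S=16)=1/65536
E[|S_16|] = Σ_m |m|·P(S_16=m) = 205920/65536 = 6435/2048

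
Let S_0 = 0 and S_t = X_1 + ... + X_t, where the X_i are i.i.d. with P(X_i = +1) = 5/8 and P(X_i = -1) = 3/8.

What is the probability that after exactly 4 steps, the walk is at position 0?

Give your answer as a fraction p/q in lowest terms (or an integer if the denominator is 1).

Answer: 675/2048

Derivation:
To be at 0 after 4 steps: need exactly 2 steps of +1 and 2 of -1.
Number of such sequences: C(4,2) = 6
Each has probability (5/8)^2 · (3/8)^2 = 225/4096
P = 6 · 225/4096 = 675/2048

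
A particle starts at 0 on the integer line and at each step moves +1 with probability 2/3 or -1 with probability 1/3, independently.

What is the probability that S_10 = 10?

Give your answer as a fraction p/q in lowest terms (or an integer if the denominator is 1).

Answer: 1024/59049

Derivation:
To reach position 10 after 10 steps: need 10 steps of +1 and 0 steps of -1.
Number of such sequences: C(10,10) = 1
Each has probability (2/3)^10 · (1/3)^0 = 1024/59049
P = 1 · 1024/59049 = 1024/59049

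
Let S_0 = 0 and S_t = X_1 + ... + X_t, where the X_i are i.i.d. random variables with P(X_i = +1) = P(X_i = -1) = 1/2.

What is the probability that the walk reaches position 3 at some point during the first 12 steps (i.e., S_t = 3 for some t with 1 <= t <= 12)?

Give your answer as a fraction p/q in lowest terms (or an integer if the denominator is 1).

Answer: 397/1024

Derivation:
Count via complement. Let g(t,s) = #length-t paths at position s with S_1..S_t all ≠ 3.
g(t,s) = g(t-1,s-1) + g(t-1,s+1) for s ≠ 3; g(t,3) = 0.
t=0: g(0,0)=1
t=1: g(1,-1)=1 g(1,1)=1
t=2: g(2,-2)=1 g(2,0)=2 g(2,2)=1
t=3: g(3,-3)=1 g(3,-1)=3 g(3,1)=3
t=4: g(4,-4)=1 g(4,-2)=4 g(4,0)=6 g(4,2)=3
t=5: g(5,-5)=1 g(5,-3)=5 g(5,-1)=10 g(5,1)=9
t=6: g(6,-6)=1 g(6,-4)=6 g(6,-2)=15 g(6,0)=19 g(6,2)=9
t=7: g(7,-7)=1 g(7,-5)=7 g(7,-3)=21 g(7,-1)=34 g(7,1)=28
t=8: g(8,-8)=1 g(8,-6)=8 g(8,-4)=28 g(8,-2)=55 g(8,0)=62 g(8,2)=28
t=9: g(9,-9)=1 g(9,-7)=9 g(9,-5)=36 g(9,-3)=83 g(9,-1)=117 g(9,1)=90
t=10: g(10,-10)=1 g(10,-8)=10 g(10,-6)=45 g(10,-4)=119 g(10,-2)=200 g(10,0)=207 g(10,2)=90
t=11: g(11,-11)=1 g(11,-9)=11 g(11,-7)=55 g(11,-5)=164 g(11,-3)=319 g(11,-1)=407 g(11,1)=297
t=12: g(12,-12)=1 g(12,-10)=12 g(12,-8)=66 g(12,-6)=219 g(12,-4)=483 g(12,-2)=726 g(12,0)=704 g(12,2)=297
Paths never hitting 3: Σ_s g(12,s) = 2508
Paths hitting 3: 2^12 - 2508 = 1588
P = 1588/4096 = 397/1024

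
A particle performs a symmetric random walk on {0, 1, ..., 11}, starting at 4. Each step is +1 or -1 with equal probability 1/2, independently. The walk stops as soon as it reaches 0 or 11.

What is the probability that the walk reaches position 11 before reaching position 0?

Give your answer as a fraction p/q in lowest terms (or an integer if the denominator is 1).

Symmetric walk (p = 1/2): the harmonic-function argument gives P(hit 11 before 0 | start at 4) = a/N.
P = 4/11 = 4/11

Answer: 4/11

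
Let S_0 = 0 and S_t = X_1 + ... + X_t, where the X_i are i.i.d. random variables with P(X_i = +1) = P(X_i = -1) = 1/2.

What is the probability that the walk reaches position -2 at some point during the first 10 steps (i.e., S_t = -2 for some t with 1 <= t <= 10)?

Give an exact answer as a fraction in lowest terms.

Count via complement. Let g(t,s) = #length-t paths at position s with S_1..S_t all ≠ -2.
g(t,s) = g(t-1,s-1) + g(t-1,s+1) for s ≠ -2; g(t,-2) = 0.
t=0: g(0,0)=1
t=1: g(1,-1)=1 g(1,1)=1
t=2: g(2,0)=2 g(2,2)=1
t=3: g(3,-1)=2 g(3,1)=3 g(3,3)=1
t=4: g(4,0)=5 g(4,2)=4 g(4,4)=1
t=5: g(5,-1)=5 g(5,1)=9 g(5,3)=5 g(5,5)=1
t=6: g(6,0)=14 g(6,2)=14 g(6,4)=6 g(6,6)=1
t=7: g(7,-1)=14 g(7,1)=28 g(7,3)=20 g(7,5)=7 g(7,7)=1
t=8: g(8,0)=42 g(8,2)=48 g(8,4)=27 g(8,6)=8 g(8,8)=1
t=9: g(9,-1)=42 g(9,1)=90 g(9,3)=75 g(9,5)=35 g(9,7)=9 g(9,9)=1
t=10: g(10,0)=132 g(10,2)=165 g(10,4)=110 g(10,6)=44 g(10,8)=10 g(10,10)=1
Paths never hitting -2: Σ_s g(10,s) = 462
Paths hitting -2: 2^10 - 462 = 562
P = 562/1024 = 281/512

Answer: 281/512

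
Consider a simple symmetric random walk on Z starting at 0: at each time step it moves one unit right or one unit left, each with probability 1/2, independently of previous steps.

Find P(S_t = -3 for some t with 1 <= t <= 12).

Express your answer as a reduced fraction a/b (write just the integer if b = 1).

Count via complement. Let g(t,s) = #length-t paths at position s with S_1..S_t all ≠ -3.
g(t,s) = g(t-1,s-1) + g(t-1,s+1) for s ≠ -3; g(t,-3) = 0.
t=0: g(0,0)=1
t=1: g(1,-1)=1 g(1,1)=1
t=2: g(2,-2)=1 g(2,0)=2 g(2,2)=1
t=3: g(3,-1)=3 g(3,1)=3 g(3,3)=1
t=4: g(4,-2)=3 g(4,0)=6 g(4,2)=4 g(4,4)=1
t=5: g(5,-1)=9 g(5,1)=10 g(5,3)=5 g(5,5)=1
t=6: g(6,-2)=9 g(6,0)=19 g(6,2)=15 g(6,4)=6 g(6,6)=1
t=7: g(7,-1)=28 g(7,1)=34 g(7,3)=21 g(7,5)=7 g(7,7)=1
t=8: g(8,-2)=28 g(8,0)=62 g(8,2)=55 g(8,4)=28 g(8,6)=8 g(8,8)=1
t=9: g(9,-1)=90 g(9,1)=117 g(9,3)=83 g(9,5)=36 g(9,7)=9 g(9,9)=1
t=10: g(10,-2)=90 g(10,0)=207 g(10,2)=200 g(10,4)=119 g(10,6)=45 g(10,8)=10 g(10,10)=1
t=11: g(11,-1)=297 g(11,1)=407 g(11,3)=319 g(11,5)=164 g(11,7)=55 g(11,9)=11 g(11,11)=1
t=12: g(12,-2)=297 g(12,0)=704 g(12,2)=726 g(12,4)=483 g(12,6)=219 g(12,8)=66 g(12,10)=12 g(12,12)=1
Paths never hitting -3: Σ_s g(12,s) = 2508
Paths hitting -3: 2^12 - 2508 = 1588
P = 1588/4096 = 397/1024

Answer: 397/1024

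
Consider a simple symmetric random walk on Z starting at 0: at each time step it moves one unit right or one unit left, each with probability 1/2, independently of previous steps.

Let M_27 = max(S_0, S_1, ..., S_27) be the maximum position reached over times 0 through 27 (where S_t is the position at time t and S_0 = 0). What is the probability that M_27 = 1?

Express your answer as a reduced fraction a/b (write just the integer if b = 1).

Let M_27 = max(S_0,...,S_27). Use the reflection principle: for j ≥ 1, #{paths with M_27 ≥ j} = #{S_27 ≥ j} + #{S_27 ≥ j+1}.
By reflection, #{M_27 ≥ 1} = #{S_27 ≥ 1} + #{S_27 ≥ 2} = 67108864 + 47050564 = 114159428.
#{M_27 ≥ 2} = #{S_27 ≥ 2} + #{S_27 ≥ 3} = 47050564 + 47050564 = 94101128.
#{M_27 = 1} = 114159428 - 94101128 = 20058300.
P(M_27 = 1) = 20058300/134217728 = 5014575/33554432

Answer: 5014575/33554432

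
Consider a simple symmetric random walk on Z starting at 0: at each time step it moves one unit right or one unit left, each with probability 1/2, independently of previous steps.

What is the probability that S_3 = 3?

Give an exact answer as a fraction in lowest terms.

Answer: 1/8

Derivation:
To reach position 3 after 3 steps: need 3 steps of +1 and 0 of -1.
Favorable paths: C(3,3) = 1
Total paths: 2^3 = 8
P = 1/8 = 1/8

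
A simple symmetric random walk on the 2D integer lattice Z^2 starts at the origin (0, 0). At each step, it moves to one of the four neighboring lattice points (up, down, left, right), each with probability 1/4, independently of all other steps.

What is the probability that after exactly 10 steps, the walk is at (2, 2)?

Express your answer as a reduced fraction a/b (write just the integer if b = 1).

Let h be the number of horizontal steps (so 10-h are vertical). To end at (2,2) need (h+2)/2 right-steps and ((10-h)+2)/2 up-steps.
Sum over h with 2 ≤ h ≤ 8, h ≡ 0 (mod 2), 10-h ≡ 0 (mod 2):
h=2: C(10,2)·C(2,2)·C(8,5) = 45·1·56 = 2520
h=4: C(10,4)·C(4,3)·C(6,4) = 210·4·15 = 12600
h=6: C(10,6)·C(6,4)·C(4,3) = 210·15·4 = 12600
h=8: C(10,8)·C(8,5)·C(2,2) = 45·56·1 = 2520
Total favorable: 30240
Total paths: 4^10 = 1048576
P = 30240/1048576 = 945/32768

Answer: 945/32768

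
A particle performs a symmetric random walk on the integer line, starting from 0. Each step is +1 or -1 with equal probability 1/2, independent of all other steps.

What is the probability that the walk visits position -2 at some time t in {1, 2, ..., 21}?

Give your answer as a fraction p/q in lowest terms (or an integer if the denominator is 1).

Answer: 173965/262144

Derivation:
Count via complement. Let g(t,s) = #length-t paths at position s with S_1..S_t all ≠ -2.
g(t,s) = g(t-1,s-1) + g(t-1,s+1) for s ≠ -2; g(t,-2) = 0.
t=0: g(0,0)=1
t=1: g(1,-1)=1 g(1,1)=1
t=2: g(2,0)=2 g(2,2)=1
t=3: g(3,-1)=2 g(3,1)=3 g(3,3)=1
t=4: g(4,0)=5 g(4,2)=4 g(4,4)=1
t=5: g(5,-1)=5 g(5,1)=9 g(5,3)=5 g(5,5)=1
t=6: g(6,0)=14 g(6,2)=14 g(6,4)=6 g(6,6)=1
t=7: g(7,-1)=14 g(7,1)=28 g(7,3)=20 g(7,5)=7 g(7,7)=1
t=8: g(8,0)=42 g(8,2)=48 g(8,4)=27 g(8,6)=8 g(8,8)=1
t=9: g(9,-1)=42 g(9,1)=90 g(9,3)=75 g(9,5)=35 g(9,7)=9 g(9,9)=1
t=10: g(10,0)=132 g(10,2)=165 g(10,4)=110 g(10,6)=44 g(10,8)=10 g(10,10)=1
t=11: g(11,-1)=132 g(11,1)=297 g(11,3)=275 g(11,5)=154 g(11,7)=54 g(11,9)=11 g(11,11)=1
t=12: g(12,0)=429 g(12,2)=572 g(12,4)=429 g(12,6)=208 g(12,8)=65 g(12,10)=12 g(12,12)=1
t=13: g(13,-1)=429 g(13,1)=1001 g(13,3)=1001 g(13,5)=637 g(13,7)=273 g(13,9)=77 g(13,11)=13 g(13,13)=1
t=14: g(14,0)=1430 g(14,2)=2002 g(14,4)=1638 g(14,6)=910 g(14,8)=350 g(14,10)=90 g(14,12)=14 g(14,14)=1
t=15: g(15,-1)=1430 g(15,1)=3432 g(15,3)=3640 g(15,5)=2548 g(15,7)=1260 g(15,9)=440 g(15,11)=104 g(15,13)=15 g(15,15)=1
t=16: g(16,0)=4862 g(16,2)=7072 g(16,4)=6188 g(16,6)=3808 g(16,8)=1700 g(16,10)=544 g(16,12)=119 g(16,14)=16 g(16,16)=1
t=17: g(17,-1)=4862 g(17,1)=11934 g(17,3)=13260 g(17,5)=9996 g(17,7)=5508 g(17,9)=2244 g(17,11)=663 g(17,13)=135 g(17,15)=17 g(17,17)=1
t=18: g(18,0)=16796 g(18,2)=25194 g(18,4)=23256 g(18,6)=15504 g(18,8)=7752 g(18,10)=2907 g(18,12)=798 g(18,14)=152 g(18,16)=18 g(18,18)=1
t=19: g(19,-1)=16796 g(19,1)=41990 g(19,3)=48450 g(19,5)=38760 g(19,7)=23256 g(19,9)=10659 g(19,11)=3705 g(19,13)=950 g(19,15)=170 g(19,17)=19 g(19,19)=1
t=20: g(20,0)=58786 g(20,2)=90440 g(20,4)=87210 g(20,6)=62016 g(20,8)=33915 g(20,10)=14364 g(20,12)=4655 g(20,14)=1120 g(20,16)=189 g(20,18)=20 g(20,20)=1
t=21: g(21,-1)=58786 g(21,1)=149226 g(21,3)=177650 g(21,5)=149226 g(21,7)=95931 g(21,9)=48279 g(21,11)=19019 g(21,13)=5775 g(21,15)=1309 g(21,17)=209 g(21,19)=21 g(21,21)=1
Paths never hitting -2: Σ_s g(21,s) = 705432
Paths hitting -2: 2^21 - 705432 = 1391720
P = 1391720/2097152 = 173965/262144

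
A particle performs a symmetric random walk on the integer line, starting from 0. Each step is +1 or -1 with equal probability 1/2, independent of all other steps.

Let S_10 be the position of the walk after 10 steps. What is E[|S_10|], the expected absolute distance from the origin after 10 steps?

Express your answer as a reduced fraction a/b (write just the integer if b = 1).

S_10 takes values m ≡ 0 (mod 2) with |m| ≤ 10; P(S_10=m) = C(10,(10+m)/2)/2^10.
Total paths: 2^10 = 1024
Distribution: P(S=-10)=1/1024, P(S=-8)=10/1024, P(S=-6)=45/1024, P(S=-4)=120/1024, P(S=-2)=210/1024, P(S=0)=252/1024, P(S=2)=210/1024, P(S=4)=120/1024, P(S=6)=45/1024, P(S=8)=10/1024, P(S=10)=1/1024
E[|S_10|] = Σ_m |m|·P(S_10=m) = 2520/1024 = 315/128

Answer: 315/128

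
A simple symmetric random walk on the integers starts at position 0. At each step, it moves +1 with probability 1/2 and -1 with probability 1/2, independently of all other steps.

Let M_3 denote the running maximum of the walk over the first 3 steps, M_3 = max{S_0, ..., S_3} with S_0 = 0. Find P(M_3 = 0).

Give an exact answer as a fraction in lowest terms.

Answer: 3/8

Derivation:
Let M_3 = max(S_0,...,S_3). Use the reflection principle: for j ≥ 1, #{paths with M_3 ≥ j} = #{S_3 ≥ j} + #{S_3 ≥ j+1}.
P(M_3 ≥ 0) = 1 since S_0 = 0, so #{M_3 ≥ 0} = 8.
#{M_3 ≥ 1} = #{S_3 ≥ 1} + #{S_3 ≥ 2} = 4 + 1 = 5.
#{M_3 = 0} = 8 - 5 = 3.
P(M_3 = 0) = 3/8 = 3/8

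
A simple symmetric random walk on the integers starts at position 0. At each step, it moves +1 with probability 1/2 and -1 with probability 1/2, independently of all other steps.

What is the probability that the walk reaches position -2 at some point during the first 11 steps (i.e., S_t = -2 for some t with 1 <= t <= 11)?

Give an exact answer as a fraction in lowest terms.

Count via complement. Let g(t,s) = #length-t paths at position s with S_1..S_t all ≠ -2.
g(t,s) = g(t-1,s-1) + g(t-1,s+1) for s ≠ -2; g(t,-2) = 0.
t=0: g(0,0)=1
t=1: g(1,-1)=1 g(1,1)=1
t=2: g(2,0)=2 g(2,2)=1
t=3: g(3,-1)=2 g(3,1)=3 g(3,3)=1
t=4: g(4,0)=5 g(4,2)=4 g(4,4)=1
t=5: g(5,-1)=5 g(5,1)=9 g(5,3)=5 g(5,5)=1
t=6: g(6,0)=14 g(6,2)=14 g(6,4)=6 g(6,6)=1
t=7: g(7,-1)=14 g(7,1)=28 g(7,3)=20 g(7,5)=7 g(7,7)=1
t=8: g(8,0)=42 g(8,2)=48 g(8,4)=27 g(8,6)=8 g(8,8)=1
t=9: g(9,-1)=42 g(9,1)=90 g(9,3)=75 g(9,5)=35 g(9,7)=9 g(9,9)=1
t=10: g(10,0)=132 g(10,2)=165 g(10,4)=110 g(10,6)=44 g(10,8)=10 g(10,10)=1
t=11: g(11,-1)=132 g(11,1)=297 g(11,3)=275 g(11,5)=154 g(11,7)=54 g(11,9)=11 g(11,11)=1
Paths never hitting -2: Σ_s g(11,s) = 924
Paths hitting -2: 2^11 - 924 = 1124
P = 1124/2048 = 281/512

Answer: 281/512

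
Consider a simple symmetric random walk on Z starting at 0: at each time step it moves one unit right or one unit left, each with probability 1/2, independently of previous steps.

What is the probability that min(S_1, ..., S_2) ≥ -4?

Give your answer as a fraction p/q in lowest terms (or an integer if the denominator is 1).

Answer: 1

Derivation:
Let f(t,s) = #length-t paths at position s with S_1..S_t all ≥ -4.
f(t,s) = f(t-1,s-1) + f(t-1,s+1) for s ≥ -4; f(t,s) = 0 for s < -4.
t=0: f(0,0)=1
t=1: f(1,-1)=1 f(1,1)=1
t=2: f(2,-2)=1 f(2,0)=2 f(2,2)=1
Σ_s f(2,s) = 4
P = 4/4 = 1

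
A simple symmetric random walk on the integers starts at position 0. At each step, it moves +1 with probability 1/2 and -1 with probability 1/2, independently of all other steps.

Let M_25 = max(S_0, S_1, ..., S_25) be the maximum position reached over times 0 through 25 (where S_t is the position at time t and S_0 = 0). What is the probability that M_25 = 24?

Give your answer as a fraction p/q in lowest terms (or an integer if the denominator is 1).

Let M_25 = max(S_0,...,S_25). Use the reflection principle: for j ≥ 1, #{paths with M_25 ≥ j} = #{S_25 ≥ j} + #{S_25 ≥ j+1}.
By reflection, #{M_25 ≥ 24} = #{S_25 ≥ 24} + #{S_25 ≥ 25} = 1 + 1 = 2.
#{M_25 ≥ 25} = #{S_25 ≥ 25} + #{S_25 ≥ 26} = 1 + 0 = 1.
#{M_25 = 24} = 2 - 1 = 1.
P(M_25 = 24) = 1/33554432 = 1/33554432

Answer: 1/33554432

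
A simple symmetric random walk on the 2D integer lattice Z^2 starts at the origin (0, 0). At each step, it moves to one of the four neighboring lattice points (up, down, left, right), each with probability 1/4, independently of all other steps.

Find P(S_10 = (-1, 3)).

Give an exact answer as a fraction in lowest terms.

Answer: 1575/65536

Derivation:
Let h be the number of horizontal steps (so 10-h are vertical). To end at (-1,3) need (h-1)/2 right-steps and ((10-h)+3)/2 up-steps.
Sum over h with 1 ≤ h ≤ 7, h ≡ 1 (mod 2), 10-h ≡ 1 (mod 2):
h=1: C(10,1)·C(1,0)·C(9,6) = 10·1·84 = 840
h=3: C(10,3)·C(3,1)·C(7,5) = 120·3·21 = 7560
h=5: C(10,5)·C(5,2)·C(5,4) = 252·10·5 = 12600
h=7: C(10,7)·C(7,3)·C(3,3) = 120·35·1 = 4200
Total favorable: 25200
Total paths: 4^10 = 1048576
P = 25200/1048576 = 1575/65536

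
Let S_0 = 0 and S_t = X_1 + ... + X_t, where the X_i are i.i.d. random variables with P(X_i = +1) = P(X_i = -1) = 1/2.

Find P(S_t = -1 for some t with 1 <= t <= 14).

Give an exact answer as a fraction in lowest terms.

Count via complement. Let g(t,s) = #length-t paths at position s with S_1..S_t all ≠ -1.
g(t,s) = g(t-1,s-1) + g(t-1,s+1) for s ≠ -1; g(t,-1) = 0.
t=0: g(0,0)=1
t=1: g(1,1)=1
t=2: g(2,0)=1 g(2,2)=1
t=3: g(3,1)=2 g(3,3)=1
t=4: g(4,0)=2 g(4,2)=3 g(4,4)=1
t=5: g(5,1)=5 g(5,3)=4 g(5,5)=1
t=6: g(6,0)=5 g(6,2)=9 g(6,4)=5 g(6,6)=1
t=7: g(7,1)=14 g(7,3)=14 g(7,5)=6 g(7,7)=1
t=8: g(8,0)=14 g(8,2)=28 g(8,4)=20 g(8,6)=7 g(8,8)=1
t=9: g(9,1)=42 g(9,3)=48 g(9,5)=27 g(9,7)=8 g(9,9)=1
t=10: g(10,0)=42 g(10,2)=90 g(10,4)=75 g(10,6)=35 g(10,8)=9 g(10,10)=1
t=11: g(11,1)=132 g(11,3)=165 g(11,5)=110 g(11,7)=44 g(11,9)=10 g(11,11)=1
t=12: g(12,0)=132 g(12,2)=297 g(12,4)=275 g(12,6)=154 g(12,8)=54 g(12,10)=11 g(12,12)=1
t=13: g(13,1)=429 g(13,3)=572 g(13,5)=429 g(13,7)=208 g(13,9)=65 g(13,11)=12 g(13,13)=1
t=14: g(14,0)=429 g(14,2)=1001 g(14,4)=1001 g(14,6)=637 g(14,8)=273 g(14,10)=77 g(14,12)=13 g(14,14)=1
Paths never hitting -1: Σ_s g(14,s) = 3432
Paths hitting -1: 2^14 - 3432 = 12952
P = 12952/16384 = 1619/2048

Answer: 1619/2048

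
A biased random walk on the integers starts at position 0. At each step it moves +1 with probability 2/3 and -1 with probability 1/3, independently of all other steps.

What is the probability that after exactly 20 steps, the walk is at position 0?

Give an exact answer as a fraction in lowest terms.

To be at 0 after 20 steps: need exactly 10 steps of +1 and 10 of -1.
Number of such sequences: C(20,10) = 184756
Each has probability (2/3)^10 · (1/3)^10 = 1024/3486784401
P = 184756 · 1024/3486784401 = 189190144/3486784401

Answer: 189190144/3486784401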